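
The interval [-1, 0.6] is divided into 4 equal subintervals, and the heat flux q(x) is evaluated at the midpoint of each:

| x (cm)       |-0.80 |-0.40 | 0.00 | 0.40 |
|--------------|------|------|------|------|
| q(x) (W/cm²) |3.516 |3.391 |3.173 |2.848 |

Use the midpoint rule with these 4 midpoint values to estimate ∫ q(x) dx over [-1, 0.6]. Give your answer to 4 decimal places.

h = 0.4, n = 4.
h·[y(m₁) + y(m₂) + y(m₃) + y(m₄)] = 0.4·(12.928) = 5.1712.

5.1712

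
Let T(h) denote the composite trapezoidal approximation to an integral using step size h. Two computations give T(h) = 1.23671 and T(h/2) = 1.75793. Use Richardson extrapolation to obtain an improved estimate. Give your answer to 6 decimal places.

1.931670

R = (4·T(h/2) − T(h)) / 3 = (4·1.75793 − 1.23671)/3 = (5.79501)/3 = 1.931670.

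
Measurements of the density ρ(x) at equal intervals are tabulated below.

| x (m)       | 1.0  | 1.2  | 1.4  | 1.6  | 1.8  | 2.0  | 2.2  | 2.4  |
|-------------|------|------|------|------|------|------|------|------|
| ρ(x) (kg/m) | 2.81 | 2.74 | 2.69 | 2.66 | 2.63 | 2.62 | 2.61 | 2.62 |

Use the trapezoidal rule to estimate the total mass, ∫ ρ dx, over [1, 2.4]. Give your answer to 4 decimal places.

3.7330

h = 0.2, n = 7.
(h/2)·[y₀ + 2y₁ + 2y₂ + 2y₃ + 2y₄ + 2y₅ + 2y₆ + y₇] = 0.1·(37.33) = 3.7330.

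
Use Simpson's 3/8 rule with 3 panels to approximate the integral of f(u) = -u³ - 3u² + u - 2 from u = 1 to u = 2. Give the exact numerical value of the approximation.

h = (2 − 1)/3 = 0.333333.
Nodes u₀,…,u₃ = 1, 1.333333, 1.666667, 2.
f(u) = -u³ - 3u² + u - 2: f₀=-5, f₁=-8.370370, f₂=-13.296296, f₃=-20.
(3h/8)·[f₀ + 3f₁ + 3f₂ + f₃] = 0.125·(-90) = -11.25.

-11.25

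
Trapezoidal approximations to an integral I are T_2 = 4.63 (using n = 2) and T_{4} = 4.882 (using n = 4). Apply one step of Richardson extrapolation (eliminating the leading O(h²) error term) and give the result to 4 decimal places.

4.9660

R = (4·T_{4} − T_2) / 3 = (4·4.882 − 4.63)/3 = (14.898)/3 = 4.9660.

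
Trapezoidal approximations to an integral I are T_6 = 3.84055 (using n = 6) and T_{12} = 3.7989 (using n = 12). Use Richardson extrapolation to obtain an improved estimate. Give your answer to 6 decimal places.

R = (4·T_{12} − T_6) / 3 = (4·3.7989 − 3.84055)/3 = (11.35505)/3 = 3.785017.

3.785017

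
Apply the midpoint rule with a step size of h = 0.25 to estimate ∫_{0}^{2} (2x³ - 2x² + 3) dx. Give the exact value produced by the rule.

h = (2 − 0)/8 = 0.25.
Midpoints m₁,…,m₈ = 0.125, 0.375, 0.625, 0.875, 1.125, 1.375, 1.625, 1.875.
f(m₁)=2.97265625, f(m₂)=2.82421875, f(m₃)=2.70703125, f(m₄)=2.80859375, f(m₅)=3.31640625, f(m₆)=4.41796875, f(m₇)=6.30078125, f(m₈)=9.15234375.
h·[f(m₁) + f(m₂) + f(m₃) + f(m₄) + f(m₅) + f(m₆) + f(m₇) + f(m₈)] = 0.25·(34.5) = 8.625.

8.625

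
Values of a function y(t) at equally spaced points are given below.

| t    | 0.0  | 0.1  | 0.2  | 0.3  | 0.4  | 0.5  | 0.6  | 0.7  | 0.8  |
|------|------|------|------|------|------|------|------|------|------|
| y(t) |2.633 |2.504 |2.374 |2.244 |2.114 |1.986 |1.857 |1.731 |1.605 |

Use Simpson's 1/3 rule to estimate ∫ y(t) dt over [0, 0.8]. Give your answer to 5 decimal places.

1.69293

h = 0.1, n = 8.
(h/3)·[y₀ + 4y₁ + 2y₂ + 4y₃ + 2y₄ + 4y₅ + 2y₆ + 4y₇ + y₈] = 0.033333·(50.788) = 1.69293.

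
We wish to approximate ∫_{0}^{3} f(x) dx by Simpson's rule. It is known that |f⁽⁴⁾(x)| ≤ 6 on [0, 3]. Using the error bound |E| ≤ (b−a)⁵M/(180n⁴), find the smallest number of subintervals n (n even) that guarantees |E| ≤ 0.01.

6

Need 1458/(180n⁴) ≤ 0.01.
n⁴ ≥ 1458/(180·0.01) = 810 ⇒ n ≥ 5.3348, so the smallest even n is 6. (n must be even for Simpson's rule.)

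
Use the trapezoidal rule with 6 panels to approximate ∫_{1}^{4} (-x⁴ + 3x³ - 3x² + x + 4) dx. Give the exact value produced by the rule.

-59.65625

h = (4 − 1)/6 = 0.5.
Nodes x₀,…,x₆ = 1, 1.5, 2, 2.5, 3, 3.5, 4.
f(x) = -x⁴ + 3x³ - 3x² + x + 4: f₀=4, f₁=3.8125, f₂=2, f₃=-4.4375, f₄=-20, f₅=-50.6875, f₆=-104.
(h/2)·[f₀ + 2f₁ + 2f₂ + 2f₃ + 2f₄ + 2f₅ + f₆] = 0.25·(-238.625) = -59.65625.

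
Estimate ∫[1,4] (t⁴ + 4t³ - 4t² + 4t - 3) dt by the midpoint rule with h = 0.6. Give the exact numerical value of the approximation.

h = (4 − 1)/5 = 0.6.
Midpoints m₁,…,m₅ = 1.3, 1.9, 2.5, 3.1, 3.7.
f(m₁)=7.0841, f(m₂)=30.6281, f(m₃)=83.5625, f(m₄)=182.4761, f(m₅)=347.0681.
h·[f(m₁) + f(m₂) + f(m₃) + f(m₄) + f(m₅)] = 0.6·(650.8189) = 390.49134.

390.49134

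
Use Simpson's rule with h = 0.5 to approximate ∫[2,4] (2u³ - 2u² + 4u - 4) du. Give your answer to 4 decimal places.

h = (4 − 2)/4 = 0.5.
Nodes u₀,…,u₄ = 2, 2.5, 3, 3.5, 4.
f(u) = 2u³ - 2u² + 4u - 4: f₀=12, f₁=24.75, f₂=44, f₃=71.25, f₄=108.
(h/3)·[f₀ + 4f₁ + 2f₂ + 4f₃ + f₄] = 0.166667·(592) = 98.6667.

98.6667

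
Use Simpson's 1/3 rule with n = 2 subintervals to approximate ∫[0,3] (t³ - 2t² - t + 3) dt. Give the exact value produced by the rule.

h = (3 − 0)/2 = 1.5.
Nodes t₀,…,t₂ = 0, 1.5, 3.
f(t) = t³ - 2t² - t + 3: f₀=3, f₁=0.375, f₂=9.
(h/3)·[f₀ + 4f₁ + f₂] = 0.5·(13.5) = 6.75.

6.75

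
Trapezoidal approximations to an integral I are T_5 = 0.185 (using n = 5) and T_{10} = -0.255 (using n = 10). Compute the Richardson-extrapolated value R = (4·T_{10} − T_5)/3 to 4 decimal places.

R = (4·T_{10} − T_5) / 3 = (4·(-0.255) − 0.185)/3 = (-1.205)/3 = -0.4017.

-0.4017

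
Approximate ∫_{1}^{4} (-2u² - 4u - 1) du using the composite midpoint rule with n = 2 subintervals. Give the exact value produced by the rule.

h = (4 − 1)/2 = 1.5.
Midpoints m₁,…,m₂ = 1.75, 3.25.
f(m₁)=-14.125, f(m₂)=-35.125.
h·[f(m₁) + f(m₂)] = 1.5·(-49.25) = -73.875.

-73.875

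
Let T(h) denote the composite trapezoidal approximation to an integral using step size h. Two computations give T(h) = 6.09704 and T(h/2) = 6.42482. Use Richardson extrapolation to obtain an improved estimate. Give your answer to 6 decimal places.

6.534080

R = (4·T(h/2) − T(h)) / 3 = (4·6.42482 − 6.09704)/3 = (19.60224)/3 = 6.534080.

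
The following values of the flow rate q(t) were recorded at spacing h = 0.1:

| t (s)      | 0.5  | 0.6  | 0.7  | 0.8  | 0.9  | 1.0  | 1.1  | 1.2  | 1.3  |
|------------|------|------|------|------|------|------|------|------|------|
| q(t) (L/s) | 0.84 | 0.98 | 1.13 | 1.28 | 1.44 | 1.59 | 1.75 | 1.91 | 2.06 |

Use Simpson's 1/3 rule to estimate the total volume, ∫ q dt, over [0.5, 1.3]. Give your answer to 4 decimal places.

h = 0.1, n = 8.
(h/3)·[y₀ + 4y₁ + 2y₂ + 4y₃ + 2y₄ + 4y₅ + 2y₆ + 4y₇ + y₈] = 0.033333·(34.58) = 1.1527.

1.1527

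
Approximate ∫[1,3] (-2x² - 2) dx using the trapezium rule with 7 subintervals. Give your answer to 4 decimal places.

h = (3 − 1)/7 = 0.285714.
Nodes x₀,…,x₇ = 1, 1.285714, 1.571429, 1.857143, 2.142857, 2.428571, 2.714286, 3.
f(x) = -2x² - 2: f₀=-4, f₁=-5.306122, f₂=-6.938776, f₃=-8.897959, f₄=-11.183673, f₅=-13.795918, f₆=-16.734694, f₇=-20.
(h/2)·[f₀ + 2f₁ + 2f₂ + 2f₃ + 2f₄ + 2f₅ + 2f₆ + f₇] = 0.142857·(-149.714286) = -21.3878.

-21.3878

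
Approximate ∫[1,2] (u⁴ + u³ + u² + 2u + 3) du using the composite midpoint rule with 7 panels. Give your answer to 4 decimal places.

h = (2 − 1)/7 = 0.142857.
Midpoints m₁,…,m₇ = 1.071429, 1.214286, 1.357143, 1.5, 1.642857, 1.785714, 1.928571.
f(m₁)=8.838583, f(m₂)=10.867633, f(m₃)=13.448121, f(m₄)=16.6875, f(m₅)=20.703223, f(m₆)=25.622735, f(m₇)=31.583481.
h·[f(m₁) + f(m₂) + f(m₃) + f(m₄) + f(m₅) + f(m₆) + f(m₇)] = 0.142857·(127.751276) = 18.2502.

18.2502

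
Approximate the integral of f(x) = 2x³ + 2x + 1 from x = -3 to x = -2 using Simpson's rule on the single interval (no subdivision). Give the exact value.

S = (b−a)/6 · [f(-3) + 4f(-2.5) + f(-2)] = 0.166667·[(-59) + 4·(-35.25) + (-19)] = -36.5.

-36.5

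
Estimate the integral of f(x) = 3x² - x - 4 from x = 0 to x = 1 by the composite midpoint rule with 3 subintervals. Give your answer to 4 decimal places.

-3.5278

h = (1 − 0)/3 = 0.333333.
Midpoints m₁,…,m₃ = 0.166667, 0.5, 0.833333.
f(m₁)=-4.083333, f(m₂)=-3.75, f(m₃)=-2.75.
h·[f(m₁) + f(m₂) + f(m₃)] = 0.333333·(-10.583333) = -3.5278.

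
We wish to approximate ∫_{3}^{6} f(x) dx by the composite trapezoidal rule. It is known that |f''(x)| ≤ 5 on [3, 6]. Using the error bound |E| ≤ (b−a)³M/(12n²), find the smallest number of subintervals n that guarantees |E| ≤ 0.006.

Need 135/(12n²) ≤ 0.006.
n² ≥ 135/(12·0.006) = 1875 ⇒ n ≥ 43.3013, so the smallest n is 44.

44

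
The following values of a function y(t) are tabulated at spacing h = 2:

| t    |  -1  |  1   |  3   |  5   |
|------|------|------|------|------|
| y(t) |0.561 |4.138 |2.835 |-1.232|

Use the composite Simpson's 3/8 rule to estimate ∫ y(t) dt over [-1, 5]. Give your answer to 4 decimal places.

h = 2, n = 3.
(3h/8)·[y₀ + 3y₁ + 3y₂ + y₃] = 0.75·(20.248) = 15.1860.

15.1860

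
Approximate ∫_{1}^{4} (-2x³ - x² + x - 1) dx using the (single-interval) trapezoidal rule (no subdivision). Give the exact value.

-216

T = (b−a)/2 · [f(1) + f(4)] = 1.5·[(-3) + (-141)] = -216.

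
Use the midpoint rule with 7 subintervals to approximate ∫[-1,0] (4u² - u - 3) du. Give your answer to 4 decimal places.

-1.1735

h = (0 − (-1))/7 = 0.142857.
Midpoints m₁,…,m₇ = -0.928571, -0.785714, -0.642857, -0.5, -0.357143, -0.214286, -0.071429.
f(m₁)=1.377551, f(m₂)=0.255102, f(m₃)=-0.704082, f(m₄)=-1.5, f(m₅)=-2.132653, f(m₆)=-2.602041, f(m₇)=-2.908163.
h·[f(m₁) + f(m₂) + f(m₃) + f(m₄) + f(m₅) + f(m₆) + f(m₇)] = 0.142857·(-8.214286) = -1.1735.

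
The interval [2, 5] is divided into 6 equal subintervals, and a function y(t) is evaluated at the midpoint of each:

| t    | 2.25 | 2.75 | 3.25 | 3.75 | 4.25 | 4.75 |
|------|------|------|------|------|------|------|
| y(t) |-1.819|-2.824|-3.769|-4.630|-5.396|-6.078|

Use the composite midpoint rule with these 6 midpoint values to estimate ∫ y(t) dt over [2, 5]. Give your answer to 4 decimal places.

-12.2580

h = 0.5, n = 6.
h·[y(m₁) + y(m₂) + y(m₃) + y(m₄) + y(m₅) + y(m₆)] = 0.5·(-24.516) = -12.2580.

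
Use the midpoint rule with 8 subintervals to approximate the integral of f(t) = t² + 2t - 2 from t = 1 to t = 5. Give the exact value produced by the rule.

57.25

h = (5 − 1)/8 = 0.5.
Midpoints m₁,…,m₈ = 1.25, 1.75, 2.25, 2.75, 3.25, 3.75, 4.25, 4.75.
f(m₁)=2.0625, f(m₂)=4.5625, f(m₃)=7.5625, f(m₄)=11.0625, f(m₅)=15.0625, f(m₆)=19.5625, f(m₇)=24.5625, f(m₈)=30.0625.
h·[f(m₁) + f(m₂) + f(m₃) + f(m₄) + f(m₅) + f(m₆) + f(m₇) + f(m₈)] = 0.5·(114.5) = 57.25.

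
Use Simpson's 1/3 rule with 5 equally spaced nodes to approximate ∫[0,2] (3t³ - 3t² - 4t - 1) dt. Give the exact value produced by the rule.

-6

h = (2 − 0)/4 = 0.5.
Nodes t₀,…,t₄ = 0, 0.5, 1, 1.5, 2.
f(t) = 3t³ - 3t² - 4t - 1: f₀=-1, f₁=-3.375, f₂=-5, f₃=-3.625, f₄=3.
(h/3)·[f₀ + 4f₁ + 2f₂ + 4f₃ + f₄] = 0.166667·(-36) = -6.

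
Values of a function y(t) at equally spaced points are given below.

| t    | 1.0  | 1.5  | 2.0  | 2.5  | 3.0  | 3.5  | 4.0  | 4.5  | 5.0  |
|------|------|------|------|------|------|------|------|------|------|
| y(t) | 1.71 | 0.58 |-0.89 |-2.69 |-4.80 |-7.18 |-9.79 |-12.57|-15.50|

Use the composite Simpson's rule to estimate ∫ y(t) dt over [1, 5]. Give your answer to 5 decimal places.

-22.03167

h = 0.5, n = 8.
(h/3)·[y₀ + 4y₁ + 2y₂ + 4y₃ + 2y₄ + 4y₅ + 2y₆ + 4y₇ + y₈] = 0.166667·(-132.19) = -22.03167.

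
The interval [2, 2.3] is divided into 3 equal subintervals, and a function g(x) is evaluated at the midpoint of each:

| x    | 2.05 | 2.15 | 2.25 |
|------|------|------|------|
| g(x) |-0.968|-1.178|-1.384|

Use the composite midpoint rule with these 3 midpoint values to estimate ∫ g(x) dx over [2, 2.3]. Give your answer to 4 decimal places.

-0.3530

h = 0.1, n = 3.
h·[y(m₁) + y(m₂) + y(m₃)] = 0.1·(-3.530) = -0.3530.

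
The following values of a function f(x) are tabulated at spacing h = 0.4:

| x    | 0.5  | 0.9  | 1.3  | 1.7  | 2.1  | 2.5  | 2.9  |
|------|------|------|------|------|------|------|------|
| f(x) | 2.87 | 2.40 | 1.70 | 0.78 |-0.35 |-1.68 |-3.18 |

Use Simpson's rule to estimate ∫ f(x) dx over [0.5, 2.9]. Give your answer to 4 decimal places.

1.1187

h = 0.4, n = 6.
(h/3)·[y₀ + 4y₁ + 2y₂ + 4y₃ + 2y₄ + 4y₅ + y₆] = 0.133333·(8.39) = 1.1187.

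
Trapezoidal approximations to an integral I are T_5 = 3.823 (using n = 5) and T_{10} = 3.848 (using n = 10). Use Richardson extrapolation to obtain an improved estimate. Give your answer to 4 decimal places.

R = (4·T_{10} − T_5) / 3 = (4·3.848 − 3.823)/3 = (11.569)/3 = 3.8563.

3.8563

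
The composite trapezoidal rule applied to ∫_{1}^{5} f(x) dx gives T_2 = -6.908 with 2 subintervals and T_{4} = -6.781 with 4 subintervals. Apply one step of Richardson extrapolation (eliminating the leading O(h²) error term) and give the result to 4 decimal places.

-6.7387

R = (4·T_{4} − T_2) / 3 = (4·(-6.781) − (-6.908))/3 = (-20.216)/3 = -6.7387.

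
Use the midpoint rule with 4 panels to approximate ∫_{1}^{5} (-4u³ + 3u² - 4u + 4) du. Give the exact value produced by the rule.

-521

h = (5 − 1)/4 = 1.
Midpoints m₁,…,m₄ = 1.5, 2.5, 3.5, 4.5.
f(m₁)=-8.75, f(m₂)=-49.75, f(m₃)=-144.75, f(m₄)=-317.75.
h·[f(m₁) + f(m₂) + f(m₃) + f(m₄)] = 1·(-521) = -521.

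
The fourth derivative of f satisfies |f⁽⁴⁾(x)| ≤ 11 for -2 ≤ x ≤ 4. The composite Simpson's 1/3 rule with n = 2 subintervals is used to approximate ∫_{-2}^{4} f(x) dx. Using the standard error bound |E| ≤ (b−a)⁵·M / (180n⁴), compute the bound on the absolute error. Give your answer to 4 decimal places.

29.7000

|E| ≤ (6)⁵·11 / (180·2⁴) = 85536/2880 = 29.7000.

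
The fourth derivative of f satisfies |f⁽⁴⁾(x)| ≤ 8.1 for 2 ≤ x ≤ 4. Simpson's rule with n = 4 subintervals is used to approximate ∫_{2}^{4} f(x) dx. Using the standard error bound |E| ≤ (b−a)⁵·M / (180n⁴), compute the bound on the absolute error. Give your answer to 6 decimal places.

0.005625

|E| ≤ (2)⁵·8.1 / (180·4⁴) = 259.2/46080 = 0.005625.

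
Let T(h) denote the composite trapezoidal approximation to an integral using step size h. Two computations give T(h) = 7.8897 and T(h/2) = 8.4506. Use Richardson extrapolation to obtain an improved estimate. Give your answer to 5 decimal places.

R = (4·T(h/2) − T(h)) / 3 = (4·8.4506 − 7.8897)/3 = (25.9127)/3 = 8.63757.

8.63757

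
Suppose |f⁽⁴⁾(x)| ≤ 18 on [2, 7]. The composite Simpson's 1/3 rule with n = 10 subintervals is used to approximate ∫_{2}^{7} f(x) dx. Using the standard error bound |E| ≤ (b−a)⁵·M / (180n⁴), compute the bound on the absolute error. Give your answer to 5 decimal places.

|E| ≤ (5)⁵·18 / (180·10⁴) = 56250/1800000 = 0.03125.

0.03125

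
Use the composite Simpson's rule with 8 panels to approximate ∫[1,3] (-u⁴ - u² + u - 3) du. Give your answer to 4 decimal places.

h = (3 − 1)/8 = 0.25.
Nodes u₀,…,u₈ = 1, 1.25, 1.5, 1.75, 2, 2.25, 2.5, 2.75, 3.
f(u) = -u⁴ - u² + u - 3: f₀=-4, f₁=-5.75390625, f₂=-8.8125, f₃=-13.69140625, f₄=-21, f₅=-31.44140625, f₆=-45.8125, f₇=-65.00390625, f₈=-90.
(h/3)·[f₀ + 4f₁ + 2f₂ + 4f₃ + 2f₄ + 4f₅ + 2f₆ + 4f₇ + f₈] = 0.083333·(-708.8125) = -59.0677.

-59.0677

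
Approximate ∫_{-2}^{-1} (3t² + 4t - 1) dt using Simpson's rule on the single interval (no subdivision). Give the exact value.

S = (b−a)/6 · [f(-2) + 4f(-1.5) + f(-1)] = 0.166667·[3 + 4·(-0.25) + (-2)] = 0.

0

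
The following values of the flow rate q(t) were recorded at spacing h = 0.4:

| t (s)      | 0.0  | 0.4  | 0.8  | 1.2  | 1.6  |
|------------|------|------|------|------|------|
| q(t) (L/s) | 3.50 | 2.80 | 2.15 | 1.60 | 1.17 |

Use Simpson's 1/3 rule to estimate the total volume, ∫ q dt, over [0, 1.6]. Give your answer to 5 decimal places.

h = 0.4, n = 4.
(h/3)·[y₀ + 4y₁ + 2y₂ + 4y₃ + y₄] = 0.133333·(26.57) = 3.54267.

3.54267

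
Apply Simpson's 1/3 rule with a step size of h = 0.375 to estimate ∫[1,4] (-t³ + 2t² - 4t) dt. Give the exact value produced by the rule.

-51.75

h = (4 − 1)/8 = 0.375.
Nodes t₀,…,t₈ = 1, 1.375, 1.75, 2.125, 2.5, 2.875, 3.25, 3.625, 4.
f(t) = -t³ + 2t² - 4t: f₀=-3, f₁=-4.318359375, f₂=-6.234375, f₃=-9.064453125, f₄=-13.125, f₅=-18.732421875, f₆=-26.203125, f₇=-35.853515625, f₈=-48.
(h/3)·[f₀ + 4f₁ + 2f₂ + 4f₃ + 2f₄ + 4f₅ + 2f₆ + 4f₇ + f₈] = 0.125·(-414) = -51.75.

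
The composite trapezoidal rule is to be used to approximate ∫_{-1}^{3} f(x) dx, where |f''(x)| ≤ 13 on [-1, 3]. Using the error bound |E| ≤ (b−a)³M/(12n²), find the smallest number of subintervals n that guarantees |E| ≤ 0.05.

Need 832/(12n²) ≤ 0.05.
n² ≥ 832/(12·0.05) = 1386.67 ⇒ n ≥ 37.2380, so the smallest n is 38.

38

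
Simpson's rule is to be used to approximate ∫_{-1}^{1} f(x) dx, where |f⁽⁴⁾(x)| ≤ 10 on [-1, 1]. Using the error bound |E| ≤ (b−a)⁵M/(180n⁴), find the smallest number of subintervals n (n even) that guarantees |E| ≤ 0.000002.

32

Need 320/(180n⁴) ≤ 0.000002.
n⁴ ≥ 320/(180·0.000002) = 888889 ⇒ n ≥ 30.7052, so the smallest even n is 32. (n must be even for Simpson's rule.)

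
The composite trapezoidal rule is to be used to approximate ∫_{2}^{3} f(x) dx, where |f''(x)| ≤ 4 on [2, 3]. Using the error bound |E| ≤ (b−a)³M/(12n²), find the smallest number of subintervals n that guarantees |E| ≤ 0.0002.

41

Need 4/(12n²) ≤ 0.0002.
n² ≥ 4/(12·0.0002) = 1666.67 ⇒ n ≥ 40.8248, so the smallest n is 41.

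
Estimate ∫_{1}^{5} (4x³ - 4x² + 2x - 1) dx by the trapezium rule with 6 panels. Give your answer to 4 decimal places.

488.1481

h = (5 − 1)/6 = 0.666667.
Nodes x₀,…,x₆ = 1, 1.666667, 2.333333, 3, 3.666667, 4.333333, 5.
f(x) = 4x³ - 4x² + 2x - 1: f₀=1, f₁=9.740741, f₂=32.703704, f₃=77, f₄=149.740741, f₅=258.037037, f₆=409.
(h/2)·[f₀ + 2f₁ + 2f₂ + 2f₃ + 2f₄ + 2f₅ + f₆] = 0.333333·(1464.444444) = 488.1481.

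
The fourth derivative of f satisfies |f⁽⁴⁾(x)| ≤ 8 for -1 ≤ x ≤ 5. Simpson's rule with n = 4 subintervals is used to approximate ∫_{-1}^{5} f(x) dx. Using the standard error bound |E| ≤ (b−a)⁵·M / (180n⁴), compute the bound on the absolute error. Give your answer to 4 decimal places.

1.3500

|E| ≤ (6)⁵·8 / (180·4⁴) = 62208/46080 = 1.3500.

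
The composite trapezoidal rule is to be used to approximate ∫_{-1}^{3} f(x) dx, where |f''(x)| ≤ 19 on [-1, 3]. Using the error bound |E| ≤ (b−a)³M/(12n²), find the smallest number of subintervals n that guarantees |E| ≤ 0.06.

42

Need 1216/(12n²) ≤ 0.06.
n² ≥ 1216/(12·0.06) = 1688.89 ⇒ n ≥ 41.0961, so the smallest n is 42.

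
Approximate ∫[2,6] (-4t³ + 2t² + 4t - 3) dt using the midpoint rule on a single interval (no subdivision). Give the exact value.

-844

M = (b−a)·f(4) = 4·(-211) = -844.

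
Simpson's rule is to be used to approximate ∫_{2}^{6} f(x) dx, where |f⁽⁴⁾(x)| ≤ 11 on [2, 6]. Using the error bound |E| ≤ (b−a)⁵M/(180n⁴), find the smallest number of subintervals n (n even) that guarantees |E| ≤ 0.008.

Need 11264/(180n⁴) ≤ 0.008.
n⁴ ≥ 11264/(180·0.008) = 7822.22 ⇒ n ≥ 9.4044, so the smallest even n is 10. (n must be even for Simpson's rule.)

10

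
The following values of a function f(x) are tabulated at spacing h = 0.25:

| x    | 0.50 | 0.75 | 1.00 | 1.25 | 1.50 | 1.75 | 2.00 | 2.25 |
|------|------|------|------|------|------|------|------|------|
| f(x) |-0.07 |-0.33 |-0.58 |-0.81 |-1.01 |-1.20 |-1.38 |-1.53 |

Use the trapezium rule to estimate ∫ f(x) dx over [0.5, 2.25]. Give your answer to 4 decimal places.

-1.5275

h = 0.25, n = 7.
(h/2)·[y₀ + 2y₁ + 2y₂ + 2y₃ + 2y₄ + 2y₅ + 2y₆ + y₇] = 0.125·(-12.22) = -1.5275.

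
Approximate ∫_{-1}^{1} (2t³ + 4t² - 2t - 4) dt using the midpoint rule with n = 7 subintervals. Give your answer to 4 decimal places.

-5.3878

h = (1 − (-1))/7 = 0.285714.
Midpoints m₁,…,m₇ = -0.857143, -0.571429, -0.285714, 0, 0.285714, 0.571429, 0.857143.
f(m₁)=-0.606414, f(m₂)=-1.924198, f(m₃)=-3.148688, f(m₄)=-4, f(m₅)=-4.198251, f(m₆)=-3.463557, f(m₇)=-1.516035.
h·[f(m₁) + f(m₂) + f(m₃) + f(m₄) + f(m₅) + f(m₆) + f(m₇)] = 0.285714·(-18.857143) = -5.3878.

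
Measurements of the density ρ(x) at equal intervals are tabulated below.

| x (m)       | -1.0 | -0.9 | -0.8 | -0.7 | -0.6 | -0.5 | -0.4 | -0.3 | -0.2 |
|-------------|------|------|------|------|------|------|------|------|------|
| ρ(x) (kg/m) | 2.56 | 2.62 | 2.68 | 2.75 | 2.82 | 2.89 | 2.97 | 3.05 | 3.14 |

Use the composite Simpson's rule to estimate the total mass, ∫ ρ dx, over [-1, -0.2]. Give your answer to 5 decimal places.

h = 0.1, n = 8.
(h/3)·[y₀ + 4y₁ + 2y₂ + 4y₃ + 2y₄ + 4y₅ + 2y₆ + 4y₇ + y₈] = 0.033333·(67.88) = 2.26267.

2.26267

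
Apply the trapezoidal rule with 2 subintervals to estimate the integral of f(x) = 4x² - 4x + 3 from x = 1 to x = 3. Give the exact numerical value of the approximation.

26

h = (3 − 1)/2 = 1.
Nodes x₀,…,x₂ = 1, 2, 3.
f(x) = 4x² - 4x + 3: f₀=3, f₁=11, f₂=27.
(h/2)·[f₀ + 2f₁ + f₂] = 0.5·(52) = 26.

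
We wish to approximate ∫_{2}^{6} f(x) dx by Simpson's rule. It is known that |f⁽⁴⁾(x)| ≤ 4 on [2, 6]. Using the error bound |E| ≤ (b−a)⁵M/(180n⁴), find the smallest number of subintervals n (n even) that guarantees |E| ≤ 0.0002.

Need 4096/(180n⁴) ≤ 0.0002.
n⁴ ≥ 4096/(180·0.0002) = 113778 ⇒ n ≥ 18.3660, so the smallest even n is 20. (n must be even for Simpson's rule.)

20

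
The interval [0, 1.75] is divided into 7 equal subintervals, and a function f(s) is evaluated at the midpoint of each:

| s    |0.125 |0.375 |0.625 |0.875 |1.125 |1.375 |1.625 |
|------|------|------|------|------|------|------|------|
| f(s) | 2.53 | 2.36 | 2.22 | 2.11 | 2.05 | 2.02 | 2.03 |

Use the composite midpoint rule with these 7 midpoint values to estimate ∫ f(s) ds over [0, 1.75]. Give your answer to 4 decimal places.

h = 0.25, n = 7.
h·[y(m₁) + y(m₂) + y(m₃) + y(m₄) + y(m₅) + y(m₆) + y(m₇)] = 0.25·(15.32) = 3.8300.

3.8300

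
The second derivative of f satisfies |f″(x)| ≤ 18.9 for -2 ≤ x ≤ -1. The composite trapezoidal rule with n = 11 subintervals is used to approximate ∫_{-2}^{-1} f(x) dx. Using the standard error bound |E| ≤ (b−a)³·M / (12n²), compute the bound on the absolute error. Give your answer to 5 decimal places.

0.01302

|E| ≤ (1)³·18.9 / (12·11²) = 18.9/1452 = 0.01302.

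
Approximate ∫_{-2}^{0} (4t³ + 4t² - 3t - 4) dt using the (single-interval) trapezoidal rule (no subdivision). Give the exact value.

-18

T = (b−a)/2 · [f(-2) + f(0)] = 1·[(-14) + (-4)] = -18.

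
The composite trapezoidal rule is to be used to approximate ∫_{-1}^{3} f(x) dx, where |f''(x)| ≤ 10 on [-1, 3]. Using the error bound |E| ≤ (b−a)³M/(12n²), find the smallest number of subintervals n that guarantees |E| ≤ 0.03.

Need 640/(12n²) ≤ 0.03.
n² ≥ 640/(12·0.03) = 1777.78 ⇒ n ≥ 42.1637, so the smallest n is 43.

43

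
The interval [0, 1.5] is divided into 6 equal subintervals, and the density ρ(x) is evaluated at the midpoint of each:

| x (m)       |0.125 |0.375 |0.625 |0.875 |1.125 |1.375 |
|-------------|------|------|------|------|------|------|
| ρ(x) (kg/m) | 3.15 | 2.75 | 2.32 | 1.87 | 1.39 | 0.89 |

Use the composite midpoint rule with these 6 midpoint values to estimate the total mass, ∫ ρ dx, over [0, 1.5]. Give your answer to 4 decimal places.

h = 0.25, n = 6.
h·[y(m₁) + y(m₂) + y(m₃) + y(m₄) + y(m₅) + y(m₆)] = 0.25·(12.37) = 3.0925.

3.0925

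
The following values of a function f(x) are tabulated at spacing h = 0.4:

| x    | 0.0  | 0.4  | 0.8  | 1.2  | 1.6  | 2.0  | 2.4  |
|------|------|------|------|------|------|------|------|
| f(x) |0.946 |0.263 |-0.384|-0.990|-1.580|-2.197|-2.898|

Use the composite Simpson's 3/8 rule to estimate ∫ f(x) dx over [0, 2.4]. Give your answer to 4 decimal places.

h = 0.4, n = 6.
(3h/8)·[y₀ + 3y₁ + 3y₂ + 2y₃ + 3y₄ + 3y₅ + y₆] = 0.15·(-15.626) = -2.3439.

-2.3439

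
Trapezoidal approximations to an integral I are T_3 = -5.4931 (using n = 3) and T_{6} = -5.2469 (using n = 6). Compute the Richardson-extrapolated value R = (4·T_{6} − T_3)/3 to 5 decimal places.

-5.16483

R = (4·T_{6} − T_3) / 3 = (4·(-5.2469) − (-5.4931))/3 = (-15.4945)/3 = -5.16483.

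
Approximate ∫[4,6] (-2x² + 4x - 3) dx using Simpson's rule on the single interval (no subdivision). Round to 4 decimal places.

-67.3333

S = (b−a)/6 · [f(4) + 4f(5) + f(6)] = 0.333333·[(-19) + 4·(-33) + (-51)] = -67.3333.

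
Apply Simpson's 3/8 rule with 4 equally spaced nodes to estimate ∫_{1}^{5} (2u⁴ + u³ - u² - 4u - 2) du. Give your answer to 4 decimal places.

h = (5 − 1)/3 = 1.333333.
Nodes u₀,…,u₃ = 1, 2.333333, 3.666667, 5.
f(u) = 2u⁴ + u³ - u² - 4u - 2: f₀=-4, f₁=55.209877, f₂=380.691358, f₃=1328.
(3h/8)·[f₀ + 3f₁ + 3f₂ + f₃] = 0.5·(2631.703704) = 1315.8519.

1315.8519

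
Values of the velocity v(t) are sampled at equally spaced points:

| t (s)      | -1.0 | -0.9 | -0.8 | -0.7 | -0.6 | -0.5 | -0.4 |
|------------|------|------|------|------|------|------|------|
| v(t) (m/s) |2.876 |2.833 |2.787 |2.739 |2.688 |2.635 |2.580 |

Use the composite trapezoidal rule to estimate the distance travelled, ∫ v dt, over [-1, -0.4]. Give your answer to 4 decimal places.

h = 0.1, n = 6.
(h/2)·[y₀ + 2y₁ + 2y₂ + 2y₃ + 2y₄ + 2y₅ + y₆] = 0.05·(32.820) = 1.6410.

1.6410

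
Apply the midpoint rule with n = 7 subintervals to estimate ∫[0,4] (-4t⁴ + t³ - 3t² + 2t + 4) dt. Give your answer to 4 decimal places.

-773.6443

h = (4 − 0)/7 = 0.571429.
Midpoints m₁,…,m₇ = 0.285714, 0.857143, 1.428571, 2, 2.571429, 3.142857, 3.714286.
f(m₁)=4.323199, f(m₂)=1.980841, f(m₃)=-13.009579, f(m₄)=-60, f(m₅)=-168.578092, f(m₆)=-378.567264, f(m₇)=-740.026656.
h·[f(m₁) + f(m₂) + f(m₃) + f(m₄) + f(m₅) + f(m₆) + f(m₇)] = 0.571429·(-1353.877551) = -773.6443.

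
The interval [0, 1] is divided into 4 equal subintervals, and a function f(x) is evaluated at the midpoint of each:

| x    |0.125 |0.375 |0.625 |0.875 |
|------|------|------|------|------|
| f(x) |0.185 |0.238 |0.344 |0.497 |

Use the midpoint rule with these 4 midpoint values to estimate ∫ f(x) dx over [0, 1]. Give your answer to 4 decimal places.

0.3160

h = 0.25, n = 4.
h·[y(m₁) + y(m₂) + y(m₃) + y(m₄)] = 0.25·(1.264) = 0.3160.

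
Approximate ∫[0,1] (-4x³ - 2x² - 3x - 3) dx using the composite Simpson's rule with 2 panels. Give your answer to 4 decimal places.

-6.1667

h = (1 − 0)/2 = 0.5.
Nodes x₀,…,x₂ = 0, 0.5, 1.
f(x) = -4x³ - 2x² - 3x - 3: f₀=-3, f₁=-5.5, f₂=-12.
(h/3)·[f₀ + 4f₁ + f₂] = 0.166667·(-37) = -6.1667.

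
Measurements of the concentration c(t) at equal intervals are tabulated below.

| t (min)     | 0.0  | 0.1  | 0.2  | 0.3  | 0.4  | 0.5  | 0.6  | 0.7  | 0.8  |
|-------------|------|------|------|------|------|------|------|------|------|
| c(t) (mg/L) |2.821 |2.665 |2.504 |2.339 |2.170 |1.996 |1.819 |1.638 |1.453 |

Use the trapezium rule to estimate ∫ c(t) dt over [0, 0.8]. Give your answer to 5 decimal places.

h = 0.1, n = 8.
(h/2)·[y₀ + 2y₁ + 2y₂ + 2y₃ + 2y₄ + 2y₅ + 2y₆ + 2y₇ + y₈] = 0.05·(34.536) = 1.72680.

1.72680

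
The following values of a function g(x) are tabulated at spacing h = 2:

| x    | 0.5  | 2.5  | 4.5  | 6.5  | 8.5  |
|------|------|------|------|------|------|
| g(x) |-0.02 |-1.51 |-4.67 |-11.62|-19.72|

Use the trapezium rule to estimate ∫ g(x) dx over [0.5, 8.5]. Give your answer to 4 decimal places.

-55.3400

h = 2, n = 4.
(h/2)·[y₀ + 2y₁ + 2y₂ + 2y₃ + y₄] = 1·(-55.34) = -55.3400.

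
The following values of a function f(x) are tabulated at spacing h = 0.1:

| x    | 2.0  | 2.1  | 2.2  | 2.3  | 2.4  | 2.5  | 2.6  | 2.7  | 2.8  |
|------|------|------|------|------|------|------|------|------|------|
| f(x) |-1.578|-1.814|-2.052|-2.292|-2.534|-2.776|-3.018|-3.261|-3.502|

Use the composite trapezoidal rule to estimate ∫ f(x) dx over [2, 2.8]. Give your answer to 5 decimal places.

h = 0.1, n = 8.
(h/2)·[y₀ + 2y₁ + 2y₂ + 2y₃ + 2y₄ + 2y₅ + 2y₆ + 2y₇ + y₈] = 0.05·(-40.574) = -2.02870.

-2.02870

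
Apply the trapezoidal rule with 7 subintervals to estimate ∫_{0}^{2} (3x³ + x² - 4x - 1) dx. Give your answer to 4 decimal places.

h = (2 − 0)/7 = 0.285714.
Nodes x₀,…,x₇ = 0, 0.285714, 0.571429, 0.857143, 1.142857, 1.428571, 1.714286, 2.
f(x) = 3x³ + x² - 4x - 1: f₀=-1, f₁=-1.991254, f₂=-2.399417, f₃=-1.804665, f₄=0.212828, f₅=4.072886, f₆=10.195335, f₇=19.
(h/2)·[f₀ + 2f₁ + 2f₂ + 2f₃ + 2f₄ + 2f₅ + 2f₆ + f₇] = 0.142857·(34.571429) = 4.9388.

4.9388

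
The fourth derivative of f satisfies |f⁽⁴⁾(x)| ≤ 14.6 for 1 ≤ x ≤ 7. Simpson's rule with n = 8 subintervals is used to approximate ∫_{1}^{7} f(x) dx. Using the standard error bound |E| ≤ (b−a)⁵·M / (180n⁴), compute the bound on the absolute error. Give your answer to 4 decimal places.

|E| ≤ (6)⁵·14.6 / (180·8⁴) = 113529.6/737280 = 0.1540.

0.1540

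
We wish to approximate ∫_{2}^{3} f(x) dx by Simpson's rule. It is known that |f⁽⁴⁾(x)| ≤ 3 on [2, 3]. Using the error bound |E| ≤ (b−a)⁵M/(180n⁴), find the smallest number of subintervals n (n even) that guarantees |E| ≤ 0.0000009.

Need 3/(180n⁴) ≤ 0.0000009.
n⁴ ≥ 3/(180·0.0000009) = 18518.5 ⇒ n ≥ 11.6655, so the smallest even n is 12. (n must be even for Simpson's rule.)

12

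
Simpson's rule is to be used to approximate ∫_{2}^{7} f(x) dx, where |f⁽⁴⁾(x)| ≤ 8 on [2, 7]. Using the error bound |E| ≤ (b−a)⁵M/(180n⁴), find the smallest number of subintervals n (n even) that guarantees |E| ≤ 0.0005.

24

Need 25000/(180n⁴) ≤ 0.0005.
n⁴ ≥ 25000/(180·0.0005) = 277778 ⇒ n ≥ 22.9575, so the smallest even n is 24. (n must be even for Simpson's rule.)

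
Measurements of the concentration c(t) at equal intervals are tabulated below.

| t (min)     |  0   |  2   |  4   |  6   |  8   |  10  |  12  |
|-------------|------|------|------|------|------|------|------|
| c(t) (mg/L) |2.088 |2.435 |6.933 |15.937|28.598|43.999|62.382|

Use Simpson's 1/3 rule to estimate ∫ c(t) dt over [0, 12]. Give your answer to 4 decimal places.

h = 2, n = 6.
(h/3)·[y₀ + 4y₁ + 2y₂ + 4y₃ + 2y₄ + 4y₅ + y₆] = 0.666667·(385.016) = 256.6773.

256.6773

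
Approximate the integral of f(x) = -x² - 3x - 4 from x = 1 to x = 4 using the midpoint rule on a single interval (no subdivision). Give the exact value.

-53.25

M = (b−a)·f(2.5) = 3·(-17.75) = -53.25.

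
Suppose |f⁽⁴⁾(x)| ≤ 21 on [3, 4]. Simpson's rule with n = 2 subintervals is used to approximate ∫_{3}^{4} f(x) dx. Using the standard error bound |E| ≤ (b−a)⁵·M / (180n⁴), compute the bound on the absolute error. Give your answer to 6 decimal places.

0.007292

|E| ≤ (1)⁵·21 / (180·2⁴) = 21/2880 = 0.007292.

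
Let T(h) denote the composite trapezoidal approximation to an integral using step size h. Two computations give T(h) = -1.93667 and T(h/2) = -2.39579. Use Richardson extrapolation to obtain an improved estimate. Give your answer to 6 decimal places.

R = (4·T(h/2) − T(h)) / 3 = (4·(-2.39579) − (-1.93667))/3 = (-7.64649)/3 = -2.548830.

-2.548830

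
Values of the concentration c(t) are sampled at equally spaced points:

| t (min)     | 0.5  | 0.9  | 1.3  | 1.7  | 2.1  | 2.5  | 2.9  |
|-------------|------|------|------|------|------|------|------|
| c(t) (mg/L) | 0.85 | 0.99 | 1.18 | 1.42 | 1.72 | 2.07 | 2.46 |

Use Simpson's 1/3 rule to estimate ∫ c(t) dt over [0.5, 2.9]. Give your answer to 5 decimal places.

h = 0.4, n = 6.
(h/3)·[y₀ + 4y₁ + 2y₂ + 4y₃ + 2y₄ + 4y₅ + y₆] = 0.133333·(27.03) = 3.60400.

3.60400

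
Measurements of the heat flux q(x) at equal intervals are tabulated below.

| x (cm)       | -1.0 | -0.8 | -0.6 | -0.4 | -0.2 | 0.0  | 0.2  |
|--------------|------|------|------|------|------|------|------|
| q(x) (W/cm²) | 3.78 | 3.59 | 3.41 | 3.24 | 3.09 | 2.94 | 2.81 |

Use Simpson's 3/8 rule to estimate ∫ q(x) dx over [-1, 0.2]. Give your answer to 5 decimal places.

h = 0.2, n = 6.
(3h/8)·[y₀ + 3y₁ + 3y₂ + 2y₃ + 3y₄ + 3y₅ + y₆] = 0.075·(52.16) = 3.91200.

3.91200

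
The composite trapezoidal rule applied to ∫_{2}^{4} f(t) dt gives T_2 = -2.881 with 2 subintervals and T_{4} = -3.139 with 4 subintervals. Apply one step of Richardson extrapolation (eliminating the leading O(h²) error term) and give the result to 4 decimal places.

R = (4·T_{4} − T_2) / 3 = (4·(-3.139) − (-2.881))/3 = (-9.675)/3 = -3.2250.

-3.2250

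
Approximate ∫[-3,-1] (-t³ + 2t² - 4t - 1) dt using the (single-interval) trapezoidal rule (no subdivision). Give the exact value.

T = (b−a)/2 · [f(-3) + f(-1)] = 1·[56 + 6] = 62.

62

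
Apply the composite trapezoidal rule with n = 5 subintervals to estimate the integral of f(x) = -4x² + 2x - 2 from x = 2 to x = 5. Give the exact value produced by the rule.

-141.72

h = (5 − 2)/5 = 0.6.
Nodes x₀,…,x₅ = 2, 2.6, 3.2, 3.8, 4.4, 5.
f(x) = -4x² + 2x - 2: f₀=-14, f₁=-23.84, f₂=-36.56, f₃=-52.16, f₄=-70.64, f₅=-92.
(h/2)·[f₀ + 2f₁ + 2f₂ + 2f₃ + 2f₄ + f₅] = 0.3·(-472.4) = -141.72.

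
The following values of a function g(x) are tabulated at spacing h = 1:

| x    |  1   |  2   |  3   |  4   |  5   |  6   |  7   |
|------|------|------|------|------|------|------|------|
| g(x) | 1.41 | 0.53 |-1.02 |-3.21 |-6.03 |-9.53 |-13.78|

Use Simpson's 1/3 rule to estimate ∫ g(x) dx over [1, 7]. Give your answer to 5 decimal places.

h = 1, n = 6.
(h/3)·[y₀ + 4y₁ + 2y₂ + 4y₃ + 2y₄ + 4y₅ + y₆] = 0.333333·(-75.31) = -25.10333.

-25.10333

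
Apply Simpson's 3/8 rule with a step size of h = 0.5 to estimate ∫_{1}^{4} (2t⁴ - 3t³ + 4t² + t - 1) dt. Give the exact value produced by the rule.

h = (4 − 1)/6 = 0.5.
Nodes t₀,…,t₆ = 1, 1.5, 2, 2.5, 3, 3.5, 4.
f(t) = 2t⁴ - 3t³ + 4t² + t - 1: f₀=3, f₁=9.5, f₂=25, f₃=57.75, f₄=119, f₅=223, f₆=387.
(3h/8)·[f₀ + 3f₁ + 3f₂ + 2f₃ + 3f₄ + 3f₅ + f₆] = 0.1875·(1635) = 306.5625.

306.5625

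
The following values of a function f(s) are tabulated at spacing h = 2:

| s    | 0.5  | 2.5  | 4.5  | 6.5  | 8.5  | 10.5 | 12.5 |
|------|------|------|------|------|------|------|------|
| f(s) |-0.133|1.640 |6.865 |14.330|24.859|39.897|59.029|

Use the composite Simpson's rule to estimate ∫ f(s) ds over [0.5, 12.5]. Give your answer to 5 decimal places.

230.54133

h = 2, n = 6.
(h/3)·[y₀ + 4y₁ + 2y₂ + 4y₃ + 2y₄ + 4y₅ + y₆] = 0.666667·(345.812) = 230.54133.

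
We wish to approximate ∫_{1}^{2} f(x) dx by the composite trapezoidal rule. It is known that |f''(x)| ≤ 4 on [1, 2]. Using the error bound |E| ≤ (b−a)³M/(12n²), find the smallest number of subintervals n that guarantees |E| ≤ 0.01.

6

Need 4/(12n²) ≤ 0.01.
n² ≥ 4/(12·0.01) = 33.3333 ⇒ n ≥ 5.7735, so the smallest n is 6.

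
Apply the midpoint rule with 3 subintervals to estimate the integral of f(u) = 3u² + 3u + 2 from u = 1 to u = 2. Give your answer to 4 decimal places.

13.4722

h = (2 − 1)/3 = 0.333333.
Midpoints m₁,…,m₃ = 1.166667, 1.5, 1.833333.
f(m₁)=9.583333, f(m₂)=13.25, f(m₃)=17.583333.
h·[f(m₁) + f(m₂) + f(m₃)] = 0.333333·(40.416667) = 13.4722.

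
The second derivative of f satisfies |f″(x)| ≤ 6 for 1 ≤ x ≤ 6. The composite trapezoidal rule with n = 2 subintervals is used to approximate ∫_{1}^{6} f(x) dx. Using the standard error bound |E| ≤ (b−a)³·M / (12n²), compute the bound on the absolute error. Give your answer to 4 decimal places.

15.6250

|E| ≤ (5)³·6 / (12·2²) = 750/48 = 15.6250.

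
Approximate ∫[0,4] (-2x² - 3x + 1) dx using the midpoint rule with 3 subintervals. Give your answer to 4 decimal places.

-61.4815

h = (4 − 0)/3 = 1.333333.
Midpoints m₁,…,m₃ = 0.666667, 2, 3.333333.
f(m₁)=-1.888889, f(m₂)=-13, f(m₃)=-31.222222.
h·[f(m₁) + f(m₂) + f(m₃)] = 1.333333·(-46.111111) = -61.4815.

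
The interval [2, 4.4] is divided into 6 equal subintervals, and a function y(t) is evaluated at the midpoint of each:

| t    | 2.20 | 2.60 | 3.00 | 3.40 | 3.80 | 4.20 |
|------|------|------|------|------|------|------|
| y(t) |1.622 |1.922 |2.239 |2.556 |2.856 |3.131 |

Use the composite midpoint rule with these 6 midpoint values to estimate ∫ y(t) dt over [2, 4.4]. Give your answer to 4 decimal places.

5.7304

h = 0.4, n = 6.
h·[y(m₁) + y(m₂) + y(m₃) + y(m₄) + y(m₅) + y(m₆)] = 0.4·(14.326) = 5.7304.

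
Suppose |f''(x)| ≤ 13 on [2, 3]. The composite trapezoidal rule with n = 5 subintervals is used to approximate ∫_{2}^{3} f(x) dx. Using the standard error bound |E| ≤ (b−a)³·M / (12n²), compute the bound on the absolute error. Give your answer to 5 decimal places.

0.04333

|E| ≤ (1)³·13 / (12·5²) = 13/300 = 0.04333.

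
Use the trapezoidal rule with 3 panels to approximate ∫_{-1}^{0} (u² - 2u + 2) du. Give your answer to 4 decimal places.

h = (0 − (-1))/3 = 0.333333.
Nodes u₀,…,u₃ = -1, -0.666667, -0.333333, 0.
f(u) = u² - 2u + 2: f₀=5, f₁=3.777778, f₂=2.777778, f₃=2.
(h/2)·[f₀ + 2f₁ + 2f₂ + f₃] = 0.166667·(20.111111) = 3.3519.

3.3519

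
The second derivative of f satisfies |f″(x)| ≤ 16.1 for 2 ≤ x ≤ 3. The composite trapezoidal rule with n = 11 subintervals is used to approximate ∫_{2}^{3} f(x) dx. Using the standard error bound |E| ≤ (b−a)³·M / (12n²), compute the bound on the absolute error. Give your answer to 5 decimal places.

0.01109

|E| ≤ (1)³·16.1 / (12·11²) = 16.1/1452 = 0.01109.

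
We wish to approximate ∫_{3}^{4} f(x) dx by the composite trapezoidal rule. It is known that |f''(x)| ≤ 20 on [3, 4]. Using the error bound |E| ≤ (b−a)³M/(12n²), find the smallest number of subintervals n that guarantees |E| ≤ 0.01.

Need 20/(12n²) ≤ 0.01.
n² ≥ 20/(12·0.01) = 166.667 ⇒ n ≥ 12.9099, so the smallest n is 13.

13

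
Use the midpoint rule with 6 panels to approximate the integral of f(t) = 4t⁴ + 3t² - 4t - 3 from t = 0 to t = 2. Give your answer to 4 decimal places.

h = (2 − 0)/6 = 0.333333.
Midpoints m₁,…,m₆ = 0.166667, 0.5, 0.833333, 1.166667, 1.5, 1.833333.
f(m₁)=-3.580247, f(m₂)=-4, f(m₃)=-2.320988, f(m₄)=3.827160, f(m₅)=18, f(m₆)=44.938272.
h·[f(m₁) + f(m₂) + f(m₃) + f(m₄) + f(m₅) + f(m₆)] = 0.333333·(56.864198) = 18.9547.

18.9547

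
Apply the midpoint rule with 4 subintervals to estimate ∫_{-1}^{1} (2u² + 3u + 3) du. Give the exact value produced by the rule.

h = (1 − (-1))/4 = 0.5.
Midpoints m₁,…,m₄ = -0.75, -0.25, 0.25, 0.75.
f(m₁)=1.875, f(m₂)=2.375, f(m₃)=3.875, f(m₄)=6.375.
h·[f(m₁) + f(m₂) + f(m₃) + f(m₄)] = 0.5·(14.5) = 7.25.

7.25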